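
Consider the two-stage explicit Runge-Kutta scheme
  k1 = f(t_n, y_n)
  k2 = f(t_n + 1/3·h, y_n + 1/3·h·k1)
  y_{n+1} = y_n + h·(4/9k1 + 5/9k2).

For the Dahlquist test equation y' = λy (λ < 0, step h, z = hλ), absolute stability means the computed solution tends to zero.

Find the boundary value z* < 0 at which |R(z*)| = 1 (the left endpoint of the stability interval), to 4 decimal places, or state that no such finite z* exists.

Test eqn y'=λy, z=hλ:
  k1=λy_n ⇒ h·k1=z·y_n;  k2=λ(1+1/3z)y_n ⇒ h·k2=z(1+1/3z)y_n
  y_{n+1}/y_n = 1 + 4/9z + 5/9z(1+1/3z) = 1 + z + 5/27z²
  Hence R(z) = 1 + z + 5/27z².

Solve |R(x)|<1 on ℝ⁻.
x=-0.62: |R|=0.4512
R=1: x+5/27x²=0 ⇒ x=−27/5=-5.4000; min R=1−1/(4·5/27)=-0.3500>−1
Confirm numerically:
  x=-5.210: |R|=0.81669 <1
  x=-4.824: |R|=0.48544 <1
  x=-4.554: |R|=0.28654 <1
  x=-2.715: |R|=0.34996 <1
  x=-5.897: |R|=1.54274 >1
  x=-5.738: |R|=1.35916 >1
So |R|<1 on (-5.4000, 0).

left endpoint -5.4000.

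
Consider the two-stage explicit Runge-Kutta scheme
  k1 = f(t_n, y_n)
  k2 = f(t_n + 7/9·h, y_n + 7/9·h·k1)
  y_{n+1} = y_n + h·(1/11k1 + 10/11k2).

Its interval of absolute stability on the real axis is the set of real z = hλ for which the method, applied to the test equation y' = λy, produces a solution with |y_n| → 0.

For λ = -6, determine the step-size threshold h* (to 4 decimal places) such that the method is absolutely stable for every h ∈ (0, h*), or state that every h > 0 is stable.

On y'=λy, z=hλ:
  k1=λy_n ⇒ h·k1=z·y_n;  k2=λ(1+7/9z)y_n ⇒ h·k2=z(1+7/9z)y_n
  y_{n+1}/y_n = 1 + 1/11z + 10/11z(1+7/9z) = 1 + z + 70/99z²
  so R(z) = 1 + z + 70/99z².

Need |R(x)|<1, x<0.
x=-1.23: |R|=0.8397
R=1: x+70/99x²=0 ⇒ x=−99/70=-1.4143; min R=1−1/(4·70/99)=0.6464>−1
Confirm numerically:
  x=-1.212: |R|=0.82665 <1
  x=-1.171: |R|=0.79856 <1
  x=-1.151: |R|=0.78573 <1
  x=-0.983: |R|=0.70023 <1
  x=-1.933: |R|=1.70896 >1
  x=-1.880: |R|=1.61907 >1
  x=-1.873: |R|=1.60750 >1
So |R|<1 on (-1.4143, 0).

(-1.4143,0); λ=-6 ⇒ h* = (99/70)/6 = 0.2357.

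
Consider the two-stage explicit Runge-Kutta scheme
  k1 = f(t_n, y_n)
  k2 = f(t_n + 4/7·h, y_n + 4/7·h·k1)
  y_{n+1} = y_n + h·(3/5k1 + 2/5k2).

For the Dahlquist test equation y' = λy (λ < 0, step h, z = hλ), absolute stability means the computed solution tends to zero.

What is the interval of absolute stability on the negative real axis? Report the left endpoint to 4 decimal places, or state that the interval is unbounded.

On y'=λy, z=hλ:
  k1=λy_n ⇒ h·k1=z·y_n;  k2=λ(1+4/7z)y_n ⇒ h·k2=z(1+4/7z)y_n
  y_{n+1}/y_n = 1 + 3/5z + 2/5z(1+4/7z) = 1 + z + 8/35z²
  Hence R(z) = 1 + z + 8/35z².

Solve |R(x)|<1 on ℝ⁻.
x=-1.75: |R|=0.0500
R=1: x+8/35x²=0 ⇒ x=−35/8=-4.3750; min R=1−1/(4·8/35)=-0.0938>−1
Confirm numerically:
  x=-3.604: |R|=0.36487 <1
  x=-3.003: |R|=0.05826 <1
  x=-2.759: |R|=0.01910 <1
  x=-2.291: |R|=0.09130 <1
  x=-4.886: |R|=1.57068 >1
  x=-4.816: |R|=1.48545 >1
  x=-4.661: |R|=1.30470 >1
Interval (-4.3750, 0).

z∈(-4.3750,0).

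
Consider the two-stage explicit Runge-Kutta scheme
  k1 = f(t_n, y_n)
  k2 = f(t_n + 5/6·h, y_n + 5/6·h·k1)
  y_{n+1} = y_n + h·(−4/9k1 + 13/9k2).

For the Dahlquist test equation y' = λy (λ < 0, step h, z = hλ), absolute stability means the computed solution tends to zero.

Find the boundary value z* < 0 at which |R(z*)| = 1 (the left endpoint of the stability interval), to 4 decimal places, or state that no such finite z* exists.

z* = -0.8308.

Set f=λy, z=hλ:
  k1=λy_n ⇒ h·k1=z·y_n;  k2=λ(1+5/6z)y_n ⇒ h·k2=z(1+5/6z)y_n
  y_{n+1}/y_n = 1 − 4/9z + 13/9z(1+5/6z) = 1 + z + 65/54z²
  Hence R(z) = 1 + z + 65/54z².

Find x<0 with |R(x)|<1.
x=-1.77: |R|=3.0011
R=1: x+65/54x²=0 ⇒ x=−54/65=-0.8308; min R=1−1/(4·65/54)=0.7923>−1
Confirm numerically:
  x=-0.704: |R|=0.89257 <1
  x=-0.517: |R|=0.80474 <1
  x=-0.510: |R|=0.80308 <1
  x=-1.419: |R|=2.00473 >1
  x=-1.391: |R|=1.93802 >1
Stable set (-0.8308, 0).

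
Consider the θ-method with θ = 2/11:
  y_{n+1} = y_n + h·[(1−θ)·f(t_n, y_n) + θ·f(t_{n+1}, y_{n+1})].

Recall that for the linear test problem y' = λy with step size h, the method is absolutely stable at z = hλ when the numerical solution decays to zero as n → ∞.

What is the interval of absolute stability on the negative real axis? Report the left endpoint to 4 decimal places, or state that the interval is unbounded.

Test eqn y'=λy, z=hλ:
  y_{n+1} = y_n + z·[9/11·y_n + 2/11·y_{n+1}] ⇒ (1 − 2/11z)y_{n+1} = (1 + 9/11z)y_n
  ⇒ R(z) = (1 + 9/11z)/(1 − 2/11z).

Solve |R(x)|<1 on ℝ⁻.
x=-0.85: |R|=0.2638
R=−1: 1+9/11x = −1+2/11x ⇒ -7/11x=2 ⇒ x=2/(-7/11)=-3.1429
Confirm numerically:
  x=-2.326: |R|=0.63468 <1
  x=-2.020: |R|=0.47739 <1
  x=-1.257: |R|=0.02316 <1
  x=-3.733: |R|=1.22371 >1
  x=-3.564: |R|=1.16262 >1
  x=-3.467: |R|=1.12652 >1
Stable set (-3.1429, 0).

z∈(-3.1429,0).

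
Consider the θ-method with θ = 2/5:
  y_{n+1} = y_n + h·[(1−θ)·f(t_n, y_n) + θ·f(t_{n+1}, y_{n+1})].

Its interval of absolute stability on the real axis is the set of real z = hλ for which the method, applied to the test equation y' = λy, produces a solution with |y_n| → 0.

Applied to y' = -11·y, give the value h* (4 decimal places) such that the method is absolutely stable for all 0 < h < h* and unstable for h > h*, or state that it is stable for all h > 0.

(-10.0000,0); λ=-11 ⇒ h* = (10)/11 = 0.9091.

On y'=λy, z=hλ:
  y_{n+1} = y_n + z·[3/5·y_n + 2/5·y_{n+1}] ⇒ (1 − 2/5z)y_{n+1} = (1 + 3/5z)y_n
  so R(z) = (1 + 3/5z)/(1 − 2/5z).

Find x<0 with |R(x)|<1.
x=-1.33: |R|=0.1319
R=−1: 1+3/5x = −1+2/5x ⇒ -1/5x=2 ⇒ x=2/(-1/5)=-10.0000
Confirm numerically:
  x=-9.326: |R|=0.97150 <1
  x=-5.546: |R|=0.72322 <1
  x=-4.670: |R|=0.62831 <1
  x=-10.492: |R|=1.01893 >1
  x=-10.365: |R|=1.01419 >1
  x=-10.213: |R|=1.00838 >1
So |R|<1 on (-10.0000, 0).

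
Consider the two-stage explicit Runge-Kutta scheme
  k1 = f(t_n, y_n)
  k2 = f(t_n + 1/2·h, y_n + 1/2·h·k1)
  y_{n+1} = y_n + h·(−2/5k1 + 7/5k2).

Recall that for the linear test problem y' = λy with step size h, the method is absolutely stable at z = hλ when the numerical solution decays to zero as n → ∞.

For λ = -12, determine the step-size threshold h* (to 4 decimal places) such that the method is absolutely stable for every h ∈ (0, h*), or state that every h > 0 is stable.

Set f=λy, z=hλ:
  k1=λy_n ⇒ h·k1=z·y_n;  k2=λ(1+1/2z)y_n ⇒ h·k2=z(1+1/2z)y_n
  y_{n+1}/y_n = 1 − 2/5z + 7/5z(1+1/2z) = 1 + z + 7/10z²
  R(z) = 1 + z + 7/10z².

Find x<0 with |R(x)|<1.
x=-1.65: |R|=1.2557
R=1: x+7/10x²=0 ⇒ x=−10/7=-1.4286; min R=1−1/(4·7/10)=0.6429>−1
Confirm numerically:
  x=-0.885: |R|=0.66326 <1
  x=-0.882: |R|=0.66255 <1
  x=-0.771: |R|=0.64511 <1
  x=-0.713: |R|=0.64286 <1
  x=-2.009: |R|=1.81626 >1
  x=-1.943: |R|=1.69967 >1
So |R|<1 on (-1.4286, 0).

(-1.4286,0); λ=-12 ⇒ h* = (10/7)/12 = 0.1190.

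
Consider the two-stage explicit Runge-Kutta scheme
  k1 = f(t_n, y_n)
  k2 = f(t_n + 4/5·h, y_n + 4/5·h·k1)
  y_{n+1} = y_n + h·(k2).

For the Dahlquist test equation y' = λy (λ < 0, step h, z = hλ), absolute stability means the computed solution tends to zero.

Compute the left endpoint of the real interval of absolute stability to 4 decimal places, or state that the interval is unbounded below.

left endpoint -1.2500.

Set f=λy, z=hλ:
  k1=λy_n ⇒ h·k1=z·y_n;  k2=λ(1+4/5z)y_n ⇒ h·k2=z(1+4/5z)y_n
  y_{n+1}/y_n = 1 + z(1+4/5z) = 1 + z + 4/5z²
  Hence R(z) = 1 + z + 4/5z².

Find x<0 with |R(x)|<1.
x=-1.34: |R|=1.0965
R=1: x+4/5x²=0 ⇒ x=−5/4=-1.2500; min R=1−1/(4·4/5)=0.6875>−1
Confirm numerically:
  x=-1.230: |R|=0.98032 <1
  x=-0.944: |R|=0.76891 <1
  x=-0.930: |R|=0.76192 <1
  x=-0.559: |R|=0.69098 <1
  x=-1.496: |R|=1.29441 >1
  x=-1.294: |R|=1.04555 >1
So |R|<1 on (-1.2500, 0).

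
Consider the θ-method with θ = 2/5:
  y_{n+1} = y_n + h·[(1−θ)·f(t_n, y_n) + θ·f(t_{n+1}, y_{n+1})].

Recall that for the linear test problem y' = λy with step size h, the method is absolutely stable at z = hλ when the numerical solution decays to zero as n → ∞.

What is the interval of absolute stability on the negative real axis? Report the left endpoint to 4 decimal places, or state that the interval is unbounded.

Set f=λy, z=hλ:
  y_{n+1} = y_n + z·[3/5·y_n + 2/5·y_{n+1}] ⇒ (1 − 2/5z)y_{n+1} = (1 + 3/5z)y_n
  ⇒ R(z) = (1 + 3/5z)/(1 − 2/5z).

Boundary: |R(x)|=1, x<0.
x=-1.05: |R|=0.2606
R=−1: 1+3/5x = −1+2/5x ⇒ -1/5x=2 ⇒ x=2/(-1/5)=-10.0000
Confirm numerically:
  x=-9.196: |R|=0.96563 <1
  x=-8.233: |R|=0.91768 <1
  x=-7.643: |R|=0.88381 <1
  x=-10.309: |R|=1.01206 >1
  x=-10.065: |R|=1.00259 >1
  x=-10.064: |R|=1.00255 >1
So |R|<1 on (-10.0000, 0).

(-10.0000, 0).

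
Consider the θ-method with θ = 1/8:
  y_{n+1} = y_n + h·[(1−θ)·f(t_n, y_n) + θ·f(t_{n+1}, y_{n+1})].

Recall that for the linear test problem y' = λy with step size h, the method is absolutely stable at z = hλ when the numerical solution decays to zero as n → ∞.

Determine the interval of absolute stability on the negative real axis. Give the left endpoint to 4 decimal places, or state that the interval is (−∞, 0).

On y'=λy, z=hλ:
  y_{n+1} = y_n + z·[7/8·y_n + 1/8·y_{n+1}] ⇒ (1 − 1/8z)y_{n+1} = (1 + 7/8z)y_n
  R(z) = (1 + 7/8z)/(1 − 1/8z).

Boundary: |R(x)|=1, x<0.
x=-1.07: |R|=0.0562
R=−1: 1+7/8x = −1+1/8x ⇒ -3/4x=2 ⇒ x=2/(-3/4)=-2.6667
Confirm numerically:
  x=-2.070: |R|=0.64449 <1
  x=-2.064: |R|=0.64070 <1
  x=-1.621: |R|=0.34788 <1
  x=-1.535: |R|=0.28789 <1
  x=-2.904: |R|=1.13059 >1
  x=-2.781: |R|=1.06363 >1
  x=-2.749: |R|=1.04596 >1
Stable set (-2.6667, 0).

(-2.6667, 0).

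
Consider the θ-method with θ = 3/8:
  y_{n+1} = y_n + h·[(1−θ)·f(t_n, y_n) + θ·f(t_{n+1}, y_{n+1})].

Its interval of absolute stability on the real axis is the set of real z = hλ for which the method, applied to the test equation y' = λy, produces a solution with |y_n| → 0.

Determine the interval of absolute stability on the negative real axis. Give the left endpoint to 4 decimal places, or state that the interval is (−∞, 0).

Set f=λy, z=hλ:
  y_{n+1} = y_n + z·[5/8·y_n + 3/8·y_{n+1}] ⇒ (1 − 3/8z)y_{n+1} = (1 + 5/8z)y_n
  Hence R(z) = (1 + 5/8z)/(1 − 3/8z).

Need |R(x)|<1, x<0.
x=-1.31: |R|=0.1215
R=−1: 1+5/8x = −1+3/8x ⇒ -1/4x=2 ⇒ x=2/(-1/4)=-8.0000
Confirm numerically:
  x=-6.630: |R|=0.90176 <1
  x=-5.817: |R|=0.82845 <1
  x=-4.327: |R|=0.64987 <1
  x=-8.583: |R|=1.03455 >1
  x=-8.478: |R|=1.02859 >1
  x=-8.030: |R|=1.00187 >1
Interval (-8.0000, 0).

z∈(-8.0000,0).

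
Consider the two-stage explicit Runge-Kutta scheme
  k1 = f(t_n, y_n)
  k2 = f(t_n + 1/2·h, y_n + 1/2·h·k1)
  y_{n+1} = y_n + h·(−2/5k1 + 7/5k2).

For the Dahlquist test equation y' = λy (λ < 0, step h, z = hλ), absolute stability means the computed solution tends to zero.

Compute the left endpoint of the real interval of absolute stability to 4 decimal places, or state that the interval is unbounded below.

Set f=λy, z=hλ:
  k1=λy_n ⇒ h·k1=z·y_n;  k2=λ(1+1/2z)y_n ⇒ h·k2=z(1+1/2z)y_n
  y_{n+1}/y_n = 1 − 2/5z + 7/5z(1+1/2z) = 1 + z + 7/10z²
  Hence R(z) = 1 + z + 7/10z².

Boundary: |R(x)|=1, x<0.
x=-1.25: |R|=0.8438
R=1: x+7/10x²=0 ⇒ x=−10/7=-1.4286; min R=1−1/(4·7/10)=0.6429>−1
Confirm numerically:
  x=-0.931: |R|=0.67573 <1
  x=-0.765: |R|=0.64466 <1
  x=-0.726: |R|=0.64295 <1
  x=-0.574: |R|=0.65663 <1
  x=-1.871: |R|=1.57945 >1
  x=-1.669: |R|=1.28089 >1
  x=-1.628: |R|=1.22727 >1
Interval (-1.4286, 0).

left endpoint -1.4286.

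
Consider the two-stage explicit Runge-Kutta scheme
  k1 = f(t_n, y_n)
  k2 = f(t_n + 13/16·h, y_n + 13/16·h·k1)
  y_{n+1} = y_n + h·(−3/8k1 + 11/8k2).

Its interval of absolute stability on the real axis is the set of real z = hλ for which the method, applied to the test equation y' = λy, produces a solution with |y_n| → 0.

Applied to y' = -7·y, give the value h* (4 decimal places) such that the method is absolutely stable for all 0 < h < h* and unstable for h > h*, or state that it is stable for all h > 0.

Test eqn y'=λy, z=hλ:
  k1=λy_n ⇒ h·k1=z·y_n;  k2=λ(1+13/16z)y_n ⇒ h·k2=z(1+13/16z)y_n
  y_{n+1}/y_n = 1 − 3/8z + 11/8z(1+13/16z) = 1 + z + 143/128z²
  R(z) = 1 + z + 143/128z².

Solve |R(x)|<1 on ℝ⁻.
x=-1.42: |R|=1.8327
R=1: x+143/128x²=0 ⇒ x=−128/143=-0.8951; min R=1−1/(4·143/128)=0.7762>−1
Confirm numerically:
  x=-0.613: |R|=0.80680 <1
  x=-0.603: |R|=0.80322 <1
  x=-0.541: |R|=0.78598 <1
  x=-0.462: |R|=0.77646 <1
  x=-1.351: |R|=1.68809 >1
  x=-1.208: |R|=1.42227 >1
  x=-0.931: |R|=1.03733 >1
Stable set (-0.8951, 0).

(-0.8951,0); λ=-7 ⇒ h* = (128/143)/7 = 0.1279.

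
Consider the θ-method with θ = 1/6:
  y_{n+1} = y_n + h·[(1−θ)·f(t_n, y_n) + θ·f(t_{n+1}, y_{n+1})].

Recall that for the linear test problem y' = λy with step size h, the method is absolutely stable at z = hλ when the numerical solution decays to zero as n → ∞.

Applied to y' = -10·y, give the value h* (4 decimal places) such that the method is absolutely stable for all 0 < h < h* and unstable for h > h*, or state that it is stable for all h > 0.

Set f=λy, z=hλ:
  y_{n+1} = y_n + z·[5/6·y_n + 1/6·y_{n+1}] ⇒ (1 − 1/6z)y_{n+1} = (1 + 5/6z)y_n
  so R(z) = (1 + 5/6z)/(1 − 1/6z).

Find x<0 with |R(x)|<1.
x=-1.09: |R|=0.0776
R=−1: 1+5/6x = −1+1/6x ⇒ -2/3x=2 ⇒ x=2/(-2/3)=-3.0000
Confirm numerically:
  x=-2.632: |R|=0.82947 <1
  x=-2.185: |R|=0.60171 <1
  x=-1.900: |R|=0.44304 <1
  x=-3.417: |R|=1.17713 >1
  x=-3.347: |R|=1.14850 >1
  x=-3.143: |R|=1.06256 >1
So |R|<1 on (-3.0000, 0).

(-3.0000,0); λ=-10 ⇒ h* = (3)/10 = 0.3000.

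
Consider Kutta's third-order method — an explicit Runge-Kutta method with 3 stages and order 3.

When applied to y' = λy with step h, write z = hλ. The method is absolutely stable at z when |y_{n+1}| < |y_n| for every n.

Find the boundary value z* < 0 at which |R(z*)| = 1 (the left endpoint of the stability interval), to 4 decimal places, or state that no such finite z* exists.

z* = -2.5127.

Test eqn y'=λy, z=hλ:
  order 3, 3-stage ⇒ R(z)=1+z+z^2/2+z^3/6
  (e.g. R(-1.64)=-0.03036, |R|=0.03036)

Need |R(x)|<1, x<0.
x=-1.64: |R|=0.0304
|R(-1.8)|=0.1520 |R(-1.76)|=0.1198 |R(-1.6)|=0.0027
Bisect:
  x_lo=-3.3326 |R|=2.9482  x_hi=-0.2418 |R|=0.7850
  mid=-1.78722 |R|=0.14159 →hi
  mid=-2.55991 |R|=1.07924 →lo
  mid=-2.17356 |R|=0.52283 →hi
  mid=-2.36674 |R|=0.77554 →hi
  mid=-2.46332 |R|=0.92057 →hi
  mid=-2.51161 |R|=0.99814 →hi
  mid=-2.53576 |R|=1.03825 →lo
  ...
  [-2.51275,-2.51256] ⇒ x*=-2.5127
Stable set (-2.5127, 0).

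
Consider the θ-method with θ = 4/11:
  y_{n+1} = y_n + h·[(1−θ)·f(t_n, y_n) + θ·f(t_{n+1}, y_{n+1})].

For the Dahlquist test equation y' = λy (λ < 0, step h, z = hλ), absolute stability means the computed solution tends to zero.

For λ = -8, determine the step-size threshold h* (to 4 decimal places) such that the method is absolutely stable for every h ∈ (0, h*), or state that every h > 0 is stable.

(-7.3333,0); λ=-8 ⇒ h* = (22/3)/8 = 0.9167.

With y'=λy (z=hλ):
  y_{n+1} = y_n + z·[7/11·y_n + 4/11·y_{n+1}] ⇒ (1 − 4/11z)y_{n+1} = (1 + 7/11z)y_n
  ⇒ R(z) = (1 + 7/11z)/(1 − 4/11z).

Solve |R(x)|<1 on ℝ⁻.
x=-0.41: |R|=0.6432
R=−1: 1+7/11x = −1+4/11x ⇒ -3/11x=2 ⇒ x=2/(-3/11)=-7.3333
Confirm numerically:
  x=-4.988: |R|=0.77268 <1
  x=-4.219: |R|=0.66484 <1
  x=-4.000: |R|=0.62963 <1
  x=-7.923: |R|=1.04144 >1
  x=-7.445: |R|=1.00821 >1
Stable set (-7.3333, 0).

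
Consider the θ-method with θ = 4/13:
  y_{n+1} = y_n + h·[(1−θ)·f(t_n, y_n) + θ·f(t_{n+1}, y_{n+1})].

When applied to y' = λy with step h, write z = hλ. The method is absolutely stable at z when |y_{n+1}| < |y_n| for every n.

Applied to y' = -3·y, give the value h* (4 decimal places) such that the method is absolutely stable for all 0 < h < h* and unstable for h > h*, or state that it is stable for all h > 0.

Test eqn y'=λy, z=hλ:
  y_{n+1} = y_n + z·[9/13·y_n + 4/13·y_{n+1}] ⇒ (1 − 4/13z)y_{n+1} = (1 + 9/13z)y_n
  R(z) = (1 + 9/13z)/(1 − 4/13z).

Solve |R(x)|<1 on ℝ⁻.
x=-0.97: |R|=0.2530
R=−1: 1+9/13x = −1+4/13x ⇒ -5/13x=2 ⇒ x=2/(-5/13)=-5.2000
Confirm numerically:
  x=-4.963: |R|=0.96393 <1
  x=-3.366: |R|=0.65349 <1
  x=-2.675: |R|=0.46730 <1
  x=-2.228: |R|=0.32183 <1
  x=-5.667: |R|=1.06546 >1
  x=-5.322: |R|=1.01779 >1
So |R|<1 on (-5.2000, 0).

(-5.2000,0); λ=-3 ⇒ h* = (26/5)/3 = 1.7333.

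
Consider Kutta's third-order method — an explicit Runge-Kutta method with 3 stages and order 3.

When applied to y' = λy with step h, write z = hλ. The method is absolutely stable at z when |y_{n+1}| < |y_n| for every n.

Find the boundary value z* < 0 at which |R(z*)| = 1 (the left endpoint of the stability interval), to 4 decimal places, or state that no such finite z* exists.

z* = -2.5127.

Set f=λy, z=hλ:
  order 3, 3-stage ⇒ R(z)=1+z+z^2/2+z^3/6
  (e.g. R(-0.99)=0.33833, |R|=0.33833)

Find x<0 with |R(x)|<1.
x=-0.99: |R|=0.3383
|R(-2.8)|=1.5387 |R(-1.97)|=0.3038 |R(-0.69)|=0.4933
Bisect:
  x_lo=-3.2957 |R|=2.8310  x_hi=-0.1003 |R|=0.9046
  mid=-1.69801 |R|=0.07235 →hi
  mid=-2.49685 |R|=0.97406 →hi
  mid=-2.89628 |R|=1.75127 →lo
  mid=-2.69657 |R|=1.32883 →lo
  mid=-2.59671 |R|=1.14349 →lo
  mid=-2.54678 |R|=1.05685 →lo
  mid=-2.52182 |R|=1.01498 →lo
  mid=-2.50934 |R|=0.99440 →hi
  mid=-2.51558 |R|=1.00466 →lo
  ...
  [-2.51285,-2.51265] ⇒ x*=-2.5127
Interval (-2.5127, 0).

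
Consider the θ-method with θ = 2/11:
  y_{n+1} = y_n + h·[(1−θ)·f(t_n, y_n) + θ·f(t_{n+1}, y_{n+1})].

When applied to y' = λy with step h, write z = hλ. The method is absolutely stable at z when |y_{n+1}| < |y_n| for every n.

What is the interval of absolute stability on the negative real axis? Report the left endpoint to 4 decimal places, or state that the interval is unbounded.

Test eqn y'=λy, z=hλ:
  y_{n+1} = y_n + z·[9/11·y_n + 2/11·y_{n+1}] ⇒ (1 − 2/11z)y_{n+1} = (1 + 9/11z)y_n
  so R(z) = (1 + 9/11z)/(1 − 2/11z).

Boundary: |R(x)|=1, x<0.
x=-1.37: |R|=0.0968
R=−1: 1+9/11x = −1+2/11x ⇒ -7/11x=2 ⇒ x=2/(-7/11)=-3.1429
Confirm numerically:
  x=-3.049: |R|=0.96157 <1
  x=-2.010: |R|=0.47204 <1
  x=-1.615: |R|=0.24842 <1
  x=-1.422: |R|=0.12988 <1
  x=-3.656: |R|=1.19616 >1
  x=-3.650: |R|=1.19399 >1
  x=-3.184: |R|=1.01658 >1
So |R|<1 on (-3.1429, 0).

z∈(-3.1429,0).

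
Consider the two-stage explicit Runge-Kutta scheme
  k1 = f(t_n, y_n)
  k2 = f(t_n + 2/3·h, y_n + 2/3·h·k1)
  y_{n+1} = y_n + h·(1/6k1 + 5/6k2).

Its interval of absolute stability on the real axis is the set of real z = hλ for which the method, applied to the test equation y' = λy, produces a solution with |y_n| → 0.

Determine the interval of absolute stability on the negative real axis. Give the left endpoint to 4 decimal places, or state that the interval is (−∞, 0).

Set f=λy, z=hλ:
  k1=λy_n ⇒ h·k1=z·y_n;  k2=λ(1+2/3z)y_n ⇒ h·k2=z(1+2/3z)y_n
  y_{n+1}/y_n = 1 + 1/6z + 5/6z(1+2/3z) = 1 + z + 5/9z²
  R(z) = 1 + z + 5/9z².

Solve |R(x)|<1 on ℝ⁻.
x=-0.36: |R|=0.7120
R=1: x+5/9x²=0 ⇒ x=−9/5=-1.8000; min R=1−1/(4·5/9)=0.5500>−1
Confirm numerically:
  x=-1.632: |R|=0.84768 <1
  x=-1.559: |R|=0.79127 <1
  x=-1.163: |R|=0.58843 <1
  x=-0.929: |R|=0.55047 <1
  x=-2.180: |R|=1.46022 >1
  x=-2.169: |R|=1.44465 >1
Interval (-1.8000, 0).

z∈(-1.8000,0).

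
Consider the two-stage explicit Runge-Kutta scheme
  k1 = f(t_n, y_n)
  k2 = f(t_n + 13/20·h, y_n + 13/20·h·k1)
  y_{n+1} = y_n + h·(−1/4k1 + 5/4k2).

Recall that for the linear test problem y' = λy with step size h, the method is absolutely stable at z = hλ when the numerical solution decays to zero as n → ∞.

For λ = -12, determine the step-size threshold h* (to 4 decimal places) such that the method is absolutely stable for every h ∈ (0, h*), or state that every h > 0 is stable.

(-1.2308,0); λ=-12 ⇒ h* = (16/13)/12 = 0.1026.

On y'=λy, z=hλ:
  k1=λy_n ⇒ h·k1=z·y_n;  k2=λ(1+13/20z)y_n ⇒ h·k2=z(1+13/20z)y_n
  y_{n+1}/y_n = 1 − 1/4z + 5/4z(1+13/20z) = 1 + z + 13/16z²
  so R(z) = 1 + z + 13/16z².

Boundary: |R(x)|=1, x<0.
x=-0.8: |R|=0.7200
R=1: x+13/16x²=0 ⇒ x=−16/13=-1.2308; min R=1−1/(4·13/16)=0.6923>−1
Confirm numerically:
  x=-1.076: |R|=0.86469 <1
  x=-0.890: |R|=0.75358 <1
  x=-0.775: |R|=0.71301 <1
  x=-1.452: |R|=1.26100 >1
  x=-1.426: |R|=1.22620 >1
  x=-1.412: |R|=1.20792 >1
Stable set (-1.2308, 0).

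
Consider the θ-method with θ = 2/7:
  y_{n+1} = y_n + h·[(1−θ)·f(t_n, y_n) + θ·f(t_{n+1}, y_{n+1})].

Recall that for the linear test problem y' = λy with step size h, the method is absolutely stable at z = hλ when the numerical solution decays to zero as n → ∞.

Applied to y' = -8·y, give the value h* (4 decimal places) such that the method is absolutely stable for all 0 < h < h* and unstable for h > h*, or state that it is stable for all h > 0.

(-4.6667,0); λ=-8 ⇒ h* = (14/3)/8 = 0.5833.

With y'=λy (z=hλ):
  y_{n+1} = y_n + z·[5/7·y_n + 2/7·y_{n+1}] ⇒ (1 − 2/7z)y_{n+1} = (1 + 5/7z)y_n
  ⇒ R(z) = (1 + 5/7z)/(1 − 2/7z).

Find x<0 with |R(x)|<1.
x=-0.45: |R|=0.6013
R=−1: 1+5/7x = −1+2/7x ⇒ -3/7x=2 ⇒ x=2/(-3/7)=-4.6667
Confirm numerically:
  x=-4.287: |R|=0.92687 <1
  x=-3.573: |R|=0.76806 <1
  x=-2.328: |R|=0.39808 <1
  x=-5.264: |R|=1.10224 >1
  x=-5.028: |R|=1.06356 >1
  x=-4.722: |R|=1.01009 >1
So |R|<1 on (-4.6667, 0).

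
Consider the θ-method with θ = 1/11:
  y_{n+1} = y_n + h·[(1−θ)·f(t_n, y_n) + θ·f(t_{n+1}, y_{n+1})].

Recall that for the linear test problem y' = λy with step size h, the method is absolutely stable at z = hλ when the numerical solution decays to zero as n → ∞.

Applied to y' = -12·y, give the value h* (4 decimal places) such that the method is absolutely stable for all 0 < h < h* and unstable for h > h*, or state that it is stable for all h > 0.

(-2.4444,0); λ=-12 ⇒ h* = (22/9)/12 = 0.2037.

Set f=λy, z=hλ:
  y_{n+1} = y_n + z·[10/11·y_n + 1/11·y_{n+1}] ⇒ (1 − 1/11z)y_{n+1} = (1 + 10/11z)y_n
  ⇒ R(z) = (1 + 10/11z)/(1 − 1/11z).

Solve |R(x)|<1 on ℝ⁻.
x=-0.59: |R|=0.4400
R=−1: 1+10/11x = −1+1/11x ⇒ -9/11x=2 ⇒ x=2/(-9/11)=-2.4444
Confirm numerically:
  x=-2.170: |R|=0.81245 <1
  x=-2.106: |R|=0.76759 <1
  x=-1.887: |R|=0.61069 <1
  x=-1.354: |R|=0.20560 <1
  x=-2.718: |R|=1.17947 >1
  x=-2.649: |R|=1.13488 >1
So |R|<1 on (-2.4444, 0).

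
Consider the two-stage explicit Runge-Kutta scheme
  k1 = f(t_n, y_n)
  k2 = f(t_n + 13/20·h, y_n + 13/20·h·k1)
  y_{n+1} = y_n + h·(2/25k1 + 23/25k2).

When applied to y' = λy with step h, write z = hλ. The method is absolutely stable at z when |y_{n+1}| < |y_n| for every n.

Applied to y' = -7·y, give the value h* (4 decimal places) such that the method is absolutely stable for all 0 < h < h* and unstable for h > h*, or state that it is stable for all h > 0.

With y'=λy (z=hλ):
  k1=λy_n ⇒ h·k1=z·y_n;  k2=λ(1+13/20z)y_n ⇒ h·k2=z(1+13/20z)y_n
  y_{n+1}/y_n = 1 + 2/25z + 23/25z(1+13/20z) = 1 + z + 299/500z²
  Hence R(z) = 1 + z + 299/500z².

Boundary: |R(x)|=1, x<0.
x=-1.47: |R|=0.8222
R=1: x+299/500x²=0 ⇒ x=−500/299=-1.6722; min R=1−1/(4·299/500)=0.5819>−1
Confirm numerically:
  x=-0.903: |R|=0.58461 <1
  x=-0.864: |R|=0.58240 <1
  x=-0.768: |R|=0.58471 <1
  x=-0.739: |R|=0.58758 <1
  x=-2.064: |R|=1.48354 >1
  x=-1.785: |R|=1.12036 >1
Stable set (-1.6722, 0).

(-1.6722,0); λ=-7 ⇒ h* = (500/299)/7 = 0.2389.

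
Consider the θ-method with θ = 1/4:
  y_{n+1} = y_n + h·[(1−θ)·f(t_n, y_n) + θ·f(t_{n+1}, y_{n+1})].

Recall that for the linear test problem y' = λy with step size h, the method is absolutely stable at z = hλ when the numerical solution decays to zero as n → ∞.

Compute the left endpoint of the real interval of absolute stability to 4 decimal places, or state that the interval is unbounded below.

left endpoint -4.0000.

With y'=λy (z=hλ):
  y_{n+1} = y_n + z·[3/4·y_n + 1/4·y_{n+1}] ⇒ (1 − 1/4z)y_{n+1} = (1 + 3/4z)y_n
  so R(z) = (1 + 3/4z)/(1 − 1/4z).

Need |R(x)|<1, x<0.
x=-0.99: |R|=0.2064
R=−1: 1+3/4x = −1+1/4x ⇒ -1/2x=2 ⇒ x=2/(-1/2)=-4.0000
Confirm numerically:
  x=-3.935: |R|=0.98362 <1
  x=-2.549: |R|=0.55688 <1
  x=-2.463: |R|=0.52437 <1
  x=-2.201: |R|=0.41977 <1
  x=-4.486: |R|=1.11454 >1
  x=-4.291: |R|=1.07020 >1
  x=-4.079: |R|=1.01956 >1
So |R|<1 on (-4.0000, 0).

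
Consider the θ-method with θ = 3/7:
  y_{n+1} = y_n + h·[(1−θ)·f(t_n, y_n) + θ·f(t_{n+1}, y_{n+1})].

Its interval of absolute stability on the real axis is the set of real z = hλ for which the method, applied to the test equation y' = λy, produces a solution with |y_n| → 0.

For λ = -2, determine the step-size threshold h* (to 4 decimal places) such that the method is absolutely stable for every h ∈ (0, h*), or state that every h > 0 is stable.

Set f=λy, z=hλ:
  y_{n+1} = y_n + z·[4/7·y_n + 3/7·y_{n+1}] ⇒ (1 − 3/7z)y_{n+1} = (1 + 4/7z)y_n
  R(z) = (1 + 4/7z)/(1 − 3/7z).

Find x<0 with |R(x)|<1.
x=-1.36: |R|=0.1408
R=−1: 1+4/7x = −1+3/7x ⇒ -1/7x=2 ⇒ x=2/(-1/7)=-14.0000
Confirm numerically:
  x=-13.502: |R|=0.98952 <1
  x=-11.383: |R|=0.93640 <1
  x=-10.033: |R|=0.89307 <1
  x=-9.384: |R|=0.86868 <1
  x=-14.426: |R|=1.00847 >1
  x=-14.147: |R|=1.00297 >1
  x=-14.104: |R|=1.00211 >1
So |R|<1 on (-14.0000, 0).

(-14.0000,0); λ=-2 ⇒ h* = (14)/2 = 7.0000.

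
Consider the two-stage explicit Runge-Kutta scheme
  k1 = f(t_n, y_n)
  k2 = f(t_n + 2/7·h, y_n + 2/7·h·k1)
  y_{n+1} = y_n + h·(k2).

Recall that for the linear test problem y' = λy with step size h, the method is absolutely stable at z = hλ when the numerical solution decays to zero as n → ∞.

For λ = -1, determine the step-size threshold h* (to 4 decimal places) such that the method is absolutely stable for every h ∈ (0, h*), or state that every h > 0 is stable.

With y'=λy (z=hλ):
  k1=λy_n ⇒ h·k1=z·y_n;  k2=λ(1+2/7z)y_n ⇒ h·k2=z(1+2/7z)y_n
  y_{n+1}/y_n = 1 + z(1+2/7z) = 1 + z + 2/7z²
  Hence R(z) = 1 + z + 2/7z².

Find x<0 with |R(x)|<1.
x=-0.64: |R|=0.4770
R=1: x+2/7x²=0 ⇒ x=−7/2=-3.5000; min R=1−1/(4·2/7)=0.1250>−1
Confirm numerically:
  x=-3.351: |R|=0.85734 <1
  x=-3.305: |R|=0.81586 <1
  x=-2.886: |R|=0.49371 <1
  x=-2.389: |R|=0.24166 <1
  x=-4.093: |R|=1.69347 >1
  x=-4.068: |R|=1.66018 >1
  x=-3.884: |R|=1.42613 >1
Interval (-3.5000, 0).

(-3.5000,0); λ=-1 ⇒ h* = (7/2)/1 = 3.5000.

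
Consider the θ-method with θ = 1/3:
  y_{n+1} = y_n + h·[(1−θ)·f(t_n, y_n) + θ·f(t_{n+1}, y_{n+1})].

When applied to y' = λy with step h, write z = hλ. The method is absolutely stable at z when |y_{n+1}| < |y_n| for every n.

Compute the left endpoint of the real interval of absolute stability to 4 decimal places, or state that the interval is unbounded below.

z* = -6.0000.

With y'=λy (z=hλ):
  y_{n+1} = y_n + z·[2/3·y_n + 1/3·y_{n+1}] ⇒ (1 − 1/3z)y_{n+1} = (1 + 2/3z)y_n
  Hence R(z) = (1 + 2/3z)/(1 − 1/3z).

Find x<0 with |R(x)|<1.
x=-1.47: |R|=0.0134
R=−1: 1+2/3x = −1+1/3x ⇒ -1/3x=2 ⇒ x=2/(-1/3)=-6.0000
Confirm numerically:
  x=-5.973: |R|=0.99699 <1
  x=-5.615: |R|=0.95531 <1
  x=-3.728: |R|=0.66231 <1
  x=-2.789: |R|=0.44533 <1
  x=-6.433: |R|=1.04590 >1
  x=-6.310: |R|=1.03330 >1
  x=-6.163: |R|=1.01779 >1
Interval (-6.0000, 0).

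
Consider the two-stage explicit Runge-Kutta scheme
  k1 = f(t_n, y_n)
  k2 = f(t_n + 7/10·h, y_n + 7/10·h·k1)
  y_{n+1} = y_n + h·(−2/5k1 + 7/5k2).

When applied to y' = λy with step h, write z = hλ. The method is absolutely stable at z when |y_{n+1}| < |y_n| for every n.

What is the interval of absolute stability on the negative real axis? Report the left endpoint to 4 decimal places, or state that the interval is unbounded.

z∈(-1.0204,0).

With y'=λy (z=hλ):
  k1=λy_n ⇒ h·k1=z·y_n;  k2=λ(1+7/10z)y_n ⇒ h·k2=z(1+7/10z)y_n
  y_{n+1}/y_n = 1 − 2/5z + 7/5z(1+7/10z) = 1 + z + 49/50z²
  Hence R(z) = 1 + z + 49/50z².

Need |R(x)|<1, x<0.
x=-1.38: |R|=1.4863
R=1: x+49/50x²=0 ⇒ x=−50/49=-1.0204; min R=1−1/(4·49/50)=0.7449>−1
Confirm numerically:
  x=-0.933: |R|=0.92008 <1
  x=-0.896: |R|=0.89076 <1
  x=-0.782: |R|=0.81729 <1
  x=-1.416: |R|=1.54895 >1
  x=-1.211: |R|=1.22619 >1
Stable set (-1.0204, 0).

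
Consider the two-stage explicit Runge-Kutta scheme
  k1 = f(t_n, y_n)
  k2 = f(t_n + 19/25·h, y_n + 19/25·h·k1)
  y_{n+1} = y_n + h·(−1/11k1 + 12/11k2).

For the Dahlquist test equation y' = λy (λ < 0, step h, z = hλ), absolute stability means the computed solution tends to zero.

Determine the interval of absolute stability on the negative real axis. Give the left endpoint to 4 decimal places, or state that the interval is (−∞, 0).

z∈(-1.2061,0).

Set f=λy, z=hλ:
  k1=λy_n ⇒ h·k1=z·y_n;  k2=λ(1+19/25z)y_n ⇒ h·k2=z(1+19/25z)y_n
  y_{n+1}/y_n = 1 − 1/11z + 12/11z(1+19/25z) = 1 + z + 228/275z²
  so R(z) = 1 + z + 228/275z².

Find x<0 with |R(x)|<1.
x=-0.77: |R|=0.7216
R=1: x+228/275x²=0 ⇒ x=−275/228=-1.2061; min R=1−1/(4·228/275)=0.6985>−1
Confirm numerically:
  x=-0.735: |R|=0.71290 <1
  x=-0.651: |R|=0.70037 <1
  x=-0.646: |R|=0.69999 <1
  x=-0.557: |R|=0.70022 <1
  x=-1.498: |R|=1.36248 >1
  x=-1.372: |R|=1.18867 >1
So |R|<1 on (-1.2061, 0).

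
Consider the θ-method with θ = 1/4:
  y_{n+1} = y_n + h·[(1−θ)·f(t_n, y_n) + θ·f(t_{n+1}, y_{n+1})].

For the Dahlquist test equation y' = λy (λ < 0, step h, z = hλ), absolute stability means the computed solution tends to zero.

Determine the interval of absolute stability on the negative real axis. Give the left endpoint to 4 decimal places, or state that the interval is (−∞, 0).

z∈(-4.0000,0).

On y'=λy, z=hλ:
  y_{n+1} = y_n + z·[3/4·y_n + 1/4·y_{n+1}] ⇒ (1 − 1/4z)y_{n+1} = (1 + 3/4z)y_n
  so R(z) = (1 + 3/4z)/(1 − 1/4z).

Find x<0 with |R(x)|<1.
x=-1.31: |R|=0.0132
R=−1: 1+3/4x = −1+1/4x ⇒ -1/2x=2 ⇒ x=2/(-1/2)=-4.0000
Confirm numerically:
  x=-2.647: |R|=0.59290 <1
  x=-2.252: |R|=0.44082 <1
  x=-1.879: |R|=0.27845 <1
  x=-4.215: |R|=1.05234 >1
  x=-4.194: |R|=1.04735 >1
  x=-4.173: |R|=1.04233 >1
Interval (-4.0000, 0).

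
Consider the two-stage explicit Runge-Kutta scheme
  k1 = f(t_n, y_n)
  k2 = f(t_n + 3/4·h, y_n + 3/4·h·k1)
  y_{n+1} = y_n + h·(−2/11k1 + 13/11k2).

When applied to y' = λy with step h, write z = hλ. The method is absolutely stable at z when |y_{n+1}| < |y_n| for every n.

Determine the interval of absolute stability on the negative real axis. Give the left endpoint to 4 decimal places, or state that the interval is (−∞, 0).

z∈(-1.1282,0).

Set f=λy, z=hλ:
  k1=λy_n ⇒ h·k1=z·y_n;  k2=λ(1+3/4z)y_n ⇒ h·k2=z(1+3/4z)y_n
  y_{n+1}/y_n = 1 − 2/11z + 13/11z(1+3/4z) = 1 + z + 39/44z²
  Hence R(z) = 1 + z + 39/44z².

Solve |R(x)|<1 on ℝ⁻.
x=-1.55: |R|=1.5795
R=1: x+39/44x²=0 ⇒ x=−44/39=-1.1282; min R=1−1/(4·39/44)=0.7179>−1
Confirm numerically:
  x=-1.058: |R|=0.93416 <1
  x=-1.020: |R|=0.90217 <1
  x=-1.016: |R|=0.89895 <1
  x=-0.613: |R|=0.72007 <1
  x=-1.366: |R|=1.28792 >1
  x=-1.231: |R|=1.11216 >1
  x=-1.216: |R|=1.09463 >1
Stable set (-1.1282, 0).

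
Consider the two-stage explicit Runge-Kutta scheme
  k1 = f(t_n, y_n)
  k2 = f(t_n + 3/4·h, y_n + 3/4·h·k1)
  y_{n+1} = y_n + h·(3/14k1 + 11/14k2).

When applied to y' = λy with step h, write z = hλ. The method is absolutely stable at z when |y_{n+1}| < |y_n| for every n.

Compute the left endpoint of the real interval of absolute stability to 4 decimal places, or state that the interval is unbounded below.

On y'=λy, z=hλ:
  k1=λy_n ⇒ h·k1=z·y_n;  k2=λ(1+3/4z)y_n ⇒ h·k2=z(1+3/4z)y_n
  y_{n+1}/y_n = 1 + 3/14z + 11/14z(1+3/4z) = 1 + z + 33/56z²
  R(z) = 1 + z + 33/56z².

Boundary: |R(x)|=1, x<0.
x=-1.55: |R|=0.8658
R=1: x+33/56x²=0 ⇒ x=−56/33=-1.6970; min R=1−1/(4·33/56)=0.5758>−1
Confirm numerically:
  x=-1.644: |R|=0.94868 <1
  x=-1.603: |R|=0.91123 <1
  x=-1.377: |R|=0.74036 <1
  x=-0.784: |R|=0.57821 <1
  x=-2.231: |R|=1.70209 >1
  x=-2.121: |R|=1.52998 >1
So |R|<1 on (-1.6970, 0).

left endpoint -1.6970.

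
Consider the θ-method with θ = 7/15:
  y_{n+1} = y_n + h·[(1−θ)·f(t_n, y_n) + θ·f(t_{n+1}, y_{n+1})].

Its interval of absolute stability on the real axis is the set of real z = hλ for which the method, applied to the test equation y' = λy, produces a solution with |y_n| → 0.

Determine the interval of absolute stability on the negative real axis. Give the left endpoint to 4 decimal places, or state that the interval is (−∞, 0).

With y'=λy (z=hλ):
  y_{n+1} = y_n + z·[8/15·y_n + 7/15·y_{n+1}] ⇒ (1 − 7/15z)y_{n+1} = (1 + 8/15z)y_n
  so R(z) = (1 + 8/15z)/(1 − 7/15z).

Need |R(x)|<1, x<0.
x=-1.51: |R|=0.1142
R=−1: 1+8/15x = −1+7/15x ⇒ -1/15x=2 ⇒ x=2/(-1/15)=-30.0000
Confirm numerically:
  x=-26.389: |R|=0.98192 <1
  x=-17.217: |R|=0.90567 <1
  x=-12.874: |R|=0.83708 <1
  x=-30.552: |R|=1.00241 >1
  x=-30.333: |R|=1.00146 >1
Stable set (-30.0000, 0).

z∈(-30.0000,0).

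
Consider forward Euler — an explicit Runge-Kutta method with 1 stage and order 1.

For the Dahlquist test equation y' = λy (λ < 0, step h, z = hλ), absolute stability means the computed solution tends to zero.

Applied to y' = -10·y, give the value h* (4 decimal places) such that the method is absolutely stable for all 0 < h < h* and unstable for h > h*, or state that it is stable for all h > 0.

Set f=λy, z=hλ:
  order 1, 1-stage ⇒ R(z)=1+z
  (e.g. R(-0.71)=0.29000, |R|=0.29000)

Boundary: |R(x)|=1, x<0.
x=-0.71: |R|=0.2900
|R(-1.4)|=0.4000 |R(-0.9)|=0.1000 |R(-0.59)|=0.4100
Bisect:
  x_lo=-2.7584 |R|=1.7584  x_hi=-0.3390 |R|=0.6610
  mid=-1.54871 |R|=0.54871 →hi
  mid=-2.15358 |R|=1.15358 →lo
  mid=-1.85115 |R|=0.85115 →hi
  mid=-2.00236 |R|=1.00236 →lo
  mid=-1.92675 |R|=0.92675 →hi
  mid=-1.96456 |R|=0.96456 →hi
  mid=-1.98346 |R|=0.98346 →hi
  mid=-1.99291 |R|=0.99291 →hi
  ...
  [-2.00015,-2.00000] ⇒ x*=-2.0000
So |R|<1 on (-2.0000, 0).

(-2.0000,0); λ=-10 ⇒ h* = 0.2000.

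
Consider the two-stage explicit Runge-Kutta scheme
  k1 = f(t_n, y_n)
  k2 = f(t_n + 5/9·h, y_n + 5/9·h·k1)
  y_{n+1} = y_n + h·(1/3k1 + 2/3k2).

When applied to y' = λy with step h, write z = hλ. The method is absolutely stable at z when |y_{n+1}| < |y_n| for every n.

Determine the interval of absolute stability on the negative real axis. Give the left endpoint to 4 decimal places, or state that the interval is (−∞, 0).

Test eqn y'=λy, z=hλ:
  k1=λy_n ⇒ h·k1=z·y_n;  k2=λ(1+5/9z)y_n ⇒ h·k2=z(1+5/9z)y_n
  y_{n+1}/y_n = 1 + 1/3z + 2/3z(1+5/9z) = 1 + z + 10/27z²
  ⇒ R(z) = 1 + z + 10/27z².

Solve |R(x)|<1 on ℝ⁻.
x=-1.44: |R|=0.3280
R=1: x+10/27x²=0 ⇒ x=−27/10=-2.7000; min R=1−1/(4·10/27)=0.3250>−1
Confirm numerically:
  x=-1.747: |R|=0.38337 <1
  x=-1.331: |R|=0.32513 <1
  x=-1.133: |R|=0.34244 <1
  x=-3.000: |R|=1.33333 >1
  x=-2.957: |R|=1.28146 >1
  x=-2.864: |R|=1.17396 >1
So |R|<1 on (-2.7000, 0).

(-2.7000, 0).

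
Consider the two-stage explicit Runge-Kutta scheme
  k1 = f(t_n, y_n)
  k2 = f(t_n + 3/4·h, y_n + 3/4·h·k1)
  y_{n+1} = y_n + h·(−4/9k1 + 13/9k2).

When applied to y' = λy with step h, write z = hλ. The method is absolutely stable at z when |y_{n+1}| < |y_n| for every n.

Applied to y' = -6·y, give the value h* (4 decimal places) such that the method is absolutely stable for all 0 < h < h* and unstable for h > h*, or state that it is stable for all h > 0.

Test eqn y'=λy, z=hλ:
  k1=λy_n ⇒ h·k1=z·y_n;  k2=λ(1+3/4z)y_n ⇒ h·k2=z(1+3/4z)y_n
  y_{n+1}/y_n = 1 − 4/9z + 13/9z(1+3/4z) = 1 + z + 13/12z²
  R(z) = 1 + z + 13/12z².

Find x<0 with |R(x)|<1.
x=-1.01: |R|=1.0951
R=1: x+13/12x²=0 ⇒ x=−12/13=-0.9231; min R=1−1/(4·13/12)=0.7692>−1
Confirm numerically:
  x=-0.759: |R|=0.86509 <1
  x=-0.590: |R|=0.78711 <1
  x=-0.422: |R|=0.77092 <1
  x=-1.241: |R|=1.42742 >1
  x=-1.029: |R|=1.11808 >1
Stable set (-0.9231, 0).

(-0.9231,0); λ=-6 ⇒ h* = (12/13)/6 = 0.1538.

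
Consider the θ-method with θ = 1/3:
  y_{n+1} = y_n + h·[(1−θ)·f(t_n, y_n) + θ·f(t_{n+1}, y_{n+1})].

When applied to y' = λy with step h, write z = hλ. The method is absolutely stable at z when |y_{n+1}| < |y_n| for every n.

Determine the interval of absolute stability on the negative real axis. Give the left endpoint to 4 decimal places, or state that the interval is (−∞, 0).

(-6.0000, 0).

Set f=λy, z=hλ:
  y_{n+1} = y_n + z·[2/3·y_n + 1/3·y_{n+1}] ⇒ (1 − 1/3z)y_{n+1} = (1 + 2/3z)y_n
  ⇒ R(z) = (1 + 2/3z)/(1 − 1/3z).

Boundary: |R(x)|=1, x<0.
x=-0.7: |R|=0.4324
R=−1: 1+2/3x = −1+1/3x ⇒ -1/3x=2 ⇒ x=2/(-1/3)=-6.0000
Confirm numerically:
  x=-5.085: |R|=0.88683 <1
  x=-4.132: |R|=0.73808 <1
  x=-2.803: |R|=0.44908 <1
  x=-6.545: |R|=1.05710 >1
  x=-6.505: |R|=1.05313 >1
  x=-6.328: |R|=1.03516 >1
So |R|<1 on (-6.0000, 0).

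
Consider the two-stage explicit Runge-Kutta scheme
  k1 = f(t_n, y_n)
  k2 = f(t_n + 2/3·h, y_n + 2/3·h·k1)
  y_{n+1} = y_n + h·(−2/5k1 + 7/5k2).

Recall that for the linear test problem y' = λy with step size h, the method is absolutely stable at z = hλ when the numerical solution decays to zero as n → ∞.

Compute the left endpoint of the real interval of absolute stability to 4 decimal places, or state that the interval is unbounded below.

Set f=λy, z=hλ:
  k1=λy_n ⇒ h·k1=z·y_n;  k2=λ(1+2/3z)y_n ⇒ h·k2=z(1+2/3z)y_n
  y_{n+1}/y_n = 1 − 2/5z + 7/5z(1+2/3z) = 1 + z + 14/15z²
  R(z) = 1 + z + 14/15z².

Need |R(x)|<1, x<0.
x=-1.38: |R|=1.3974
R=1: x+14/15x²=0 ⇒ x=−15/14=-1.0714; min R=1−1/(4·14/15)=0.7321>−1
Confirm numerically:
  x=-0.772: |R|=0.78425 <1
  x=-0.545: |R|=0.73222 <1
  x=-1.404: |R|=1.43580 >1
  x=-1.250: |R|=1.20833 >1
So |R|<1 on (-1.0714, 0).

left endpoint -1.0714.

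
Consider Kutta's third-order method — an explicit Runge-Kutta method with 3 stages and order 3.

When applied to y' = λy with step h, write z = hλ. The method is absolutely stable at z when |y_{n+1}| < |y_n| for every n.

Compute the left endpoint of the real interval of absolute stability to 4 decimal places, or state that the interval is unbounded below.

z* = -2.5127.

Set f=λy, z=hλ:
  order 3, 3-stage ⇒ R(z)=1+z+z^2/2+z^3/6
  (e.g. R(-1.4)=0.12267, |R|=0.12267)

Boundary: |R(x)|=1, x<0.
x=-1.4: |R|=0.1227
|R(-0.85)|=0.4089 |R(-0.8)|=0.4347 |R(-0.62)|=0.5325
Bisect:
  x_lo=-3.0962 |R|=2.2500  x_hi=-0.3315 |R|=0.7174
  mid=-1.71385 |R|=0.08422 →hi
  mid=-2.40505 |R|=0.83149 →hi
  mid=-2.75064 |R|=1.43620 →lo
  mid=-2.57784 |R|=1.11029 →lo
  mid=-2.49144 |R|=0.96532 →hi
  mid=-2.53464 |R|=1.03637 →lo
  mid=-2.51304 |R|=1.00049 →lo
  ...
  [-2.51288,-2.51271] ⇒ x*=-2.5127
So |R|<1 on (-2.5127, 0).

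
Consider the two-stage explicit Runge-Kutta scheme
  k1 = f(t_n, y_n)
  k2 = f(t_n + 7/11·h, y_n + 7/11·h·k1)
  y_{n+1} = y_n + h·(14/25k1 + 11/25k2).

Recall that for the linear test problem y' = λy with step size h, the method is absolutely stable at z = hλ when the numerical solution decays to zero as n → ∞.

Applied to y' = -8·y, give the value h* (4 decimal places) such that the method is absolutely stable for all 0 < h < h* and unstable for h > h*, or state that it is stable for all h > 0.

Set f=λy, z=hλ:
  k1=λy_n ⇒ h·k1=z·y_n;  k2=λ(1+7/11z)y_n ⇒ h·k2=z(1+7/11z)y_n
  y_{n+1}/y_n = 1 + 14/25z + 11/25z(1+7/11z) = 1 + z + 7/25z²
  ⇒ R(z) = 1 + z + 7/25z².

Solve |R(x)|<1 on ℝ⁻.
x=-0.84: |R|=0.3576
R=1: x+7/25x²=0 ⇒ x=−25/7=-3.5714; min R=1−1/(4·7/25)=0.1071>−1
Confirm numerically:
  x=-3.207: |R|=0.67276 <1
  x=-3.170: |R|=0.64369 <1
  x=-3.060: |R|=0.56181 <1
  x=-2.044: |R|=0.12582 <1
  x=-3.691: |R|=1.12357 >1
  x=-3.596: |R|=1.02474 >1
Stable set (-3.5714, 0).

(-3.5714,0); λ=-8 ⇒ h* = (25/7)/8 = 0.4464.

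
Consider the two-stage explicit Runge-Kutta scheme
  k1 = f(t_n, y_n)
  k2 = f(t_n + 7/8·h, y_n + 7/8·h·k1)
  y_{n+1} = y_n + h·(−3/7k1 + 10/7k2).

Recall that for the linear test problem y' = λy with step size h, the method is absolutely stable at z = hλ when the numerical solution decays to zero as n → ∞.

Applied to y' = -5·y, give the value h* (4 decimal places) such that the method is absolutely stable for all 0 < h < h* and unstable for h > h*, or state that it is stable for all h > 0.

Set f=λy, z=hλ:
  k1=λy_n ⇒ h·k1=z·y_n;  k2=λ(1+7/8z)y_n ⇒ h·k2=z(1+7/8z)y_n
  y_{n+1}/y_n = 1 − 3/7z + 10/7z(1+7/8z) = 1 + z + 5/4z²
  so R(z) = 1 + z + 5/4z².

Find x<0 with |R(x)|<1.
x=-1.62: |R|=2.6605
R=1: x+5/4x²=0 ⇒ x=−4/5=-0.8000; min R=1−1/(4·5/4)=0.8000>−1
Confirm numerically:
  x=-0.722: |R|=0.92961 <1
  x=-0.530: |R|=0.82113 <1
  x=-0.516: |R|=0.81682 <1
  x=-1.291: |R|=1.79235 >1
  x=-1.020: |R|=1.28050 >1
Interval (-0.8000, 0).

(-0.8000,0); λ=-5 ⇒ h* = (4/5)/5 = 0.1600.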